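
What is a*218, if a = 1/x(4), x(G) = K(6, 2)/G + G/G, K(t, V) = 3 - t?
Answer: 872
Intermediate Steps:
x(G) = 1 - 3/G (x(G) = (3 - 1*6)/G + G/G = (3 - 6)/G + 1 = -3/G + 1 = 1 - 3/G)
a = 4 (a = 1/((-3 + 4)/4) = 1/((¼)*1) = 1/(¼) = 4)
a*218 = 4*218 = 872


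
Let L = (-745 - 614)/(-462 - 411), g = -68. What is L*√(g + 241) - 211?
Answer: -211 + 151*√173/97 ≈ -190.52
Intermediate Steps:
L = 151/97 (L = -1359/(-873) = -1359*(-1/873) = 151/97 ≈ 1.5567)
L*√(g + 241) - 211 = 151*√(-68 + 241)/97 - 211 = 151*√173/97 - 211 = -211 + 151*√173/97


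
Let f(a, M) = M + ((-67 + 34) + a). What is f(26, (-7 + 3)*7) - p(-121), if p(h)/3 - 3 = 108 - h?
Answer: -731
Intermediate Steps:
p(h) = 333 - 3*h (p(h) = 9 + 3*(108 - h) = 9 + (324 - 3*h) = 333 - 3*h)
f(a, M) = -33 + M + a (f(a, M) = M + (-33 + a) = -33 + M + a)
f(26, (-7 + 3)*7) - p(-121) = (-33 + (-7 + 3)*7 + 26) - (333 - 3*(-121)) = (-33 - 4*7 + 26) - (333 + 363) = (-33 - 28 + 26) - 1*696 = -35 - 696 = -731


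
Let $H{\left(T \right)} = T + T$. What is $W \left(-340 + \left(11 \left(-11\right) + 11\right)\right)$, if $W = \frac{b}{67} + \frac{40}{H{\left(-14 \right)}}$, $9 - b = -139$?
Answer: $- \frac{164700}{469} \approx -351.17$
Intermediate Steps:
$b = 148$ ($b = 9 - -139 = 9 + 139 = 148$)
$H{\left(T \right)} = 2 T$
$W = \frac{366}{469}$ ($W = \frac{148}{67} + \frac{40}{2 \left(-14\right)} = 148 \cdot \frac{1}{67} + \frac{40}{-28} = \frac{148}{67} + 40 \left(- \frac{1}{28}\right) = \frac{148}{67} - \frac{10}{7} = \frac{366}{469} \approx 0.78038$)
$W \left(-340 + \left(11 \left(-11\right) + 11\right)\right) = \frac{366 \left(-340 + \left(11 \left(-11\right) + 11\right)\right)}{469} = \frac{366 \left(-340 + \left(-121 + 11\right)\right)}{469} = \frac{366 \left(-340 - 110\right)}{469} = \frac{366}{469} \left(-450\right) = - \frac{164700}{469}$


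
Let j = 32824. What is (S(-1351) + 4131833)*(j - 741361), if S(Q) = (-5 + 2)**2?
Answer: -2927562935154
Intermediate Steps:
S(Q) = 9 (S(Q) = (-3)**2 = 9)
(S(-1351) + 4131833)*(j - 741361) = (9 + 4131833)*(32824 - 741361) = 4131842*(-708537) = -2927562935154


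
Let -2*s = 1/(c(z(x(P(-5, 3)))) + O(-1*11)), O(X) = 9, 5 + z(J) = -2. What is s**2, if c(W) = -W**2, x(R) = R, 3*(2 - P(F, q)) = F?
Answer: 1/6400 ≈ 0.00015625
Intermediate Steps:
P(F, q) = 2 - F/3
z(J) = -7 (z(J) = -5 - 2 = -7)
s = 1/80 (s = -1/(2*(-1*(-7)**2 + 9)) = -1/(2*(-1*49 + 9)) = -1/(2*(-49 + 9)) = -1/2/(-40) = -1/2*(-1/40) = 1/80 ≈ 0.012500)
s**2 = (1/80)**2 = 1/6400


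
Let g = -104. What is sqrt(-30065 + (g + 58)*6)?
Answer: I*sqrt(30341) ≈ 174.19*I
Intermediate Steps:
sqrt(-30065 + (g + 58)*6) = sqrt(-30065 + (-104 + 58)*6) = sqrt(-30065 - 46*6) = sqrt(-30065 - 276) = sqrt(-30341) = I*sqrt(30341)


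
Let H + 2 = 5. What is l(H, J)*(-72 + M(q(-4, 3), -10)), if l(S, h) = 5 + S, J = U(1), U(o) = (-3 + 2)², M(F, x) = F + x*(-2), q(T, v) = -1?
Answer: -424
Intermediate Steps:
H = 3 (H = -2 + 5 = 3)
M(F, x) = F - 2*x
U(o) = 1 (U(o) = (-1)² = 1)
J = 1
l(H, J)*(-72 + M(q(-4, 3), -10)) = (5 + 3)*(-72 + (-1 - 2*(-10))) = 8*(-72 + (-1 + 20)) = 8*(-72 + 19) = 8*(-53) = -424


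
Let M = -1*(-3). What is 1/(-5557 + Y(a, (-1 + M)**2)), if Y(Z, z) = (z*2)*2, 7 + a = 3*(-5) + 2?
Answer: -1/5541 ≈ -0.00018047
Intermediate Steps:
M = 3
a = -20 (a = -7 + (3*(-5) + 2) = -7 + (-15 + 2) = -7 - 13 = -20)
Y(Z, z) = 4*z (Y(Z, z) = (2*z)*2 = 4*z)
1/(-5557 + Y(a, (-1 + M)**2)) = 1/(-5557 + 4*(-1 + 3)**2) = 1/(-5557 + 4*2**2) = 1/(-5557 + 4*4) = 1/(-5557 + 16) = 1/(-5541) = -1/5541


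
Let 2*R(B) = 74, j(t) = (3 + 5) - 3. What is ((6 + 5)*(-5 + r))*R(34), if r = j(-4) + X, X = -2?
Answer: -814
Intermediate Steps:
j(t) = 5 (j(t) = 8 - 3 = 5)
R(B) = 37 (R(B) = (1/2)*74 = 37)
r = 3 (r = 5 - 2 = 3)
((6 + 5)*(-5 + r))*R(34) = ((6 + 5)*(-5 + 3))*37 = (11*(-2))*37 = -22*37 = -814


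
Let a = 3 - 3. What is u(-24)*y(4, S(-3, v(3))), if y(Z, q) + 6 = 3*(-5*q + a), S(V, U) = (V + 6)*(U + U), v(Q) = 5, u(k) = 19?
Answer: -8664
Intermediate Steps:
a = 0
S(V, U) = 2*U*(6 + V) (S(V, U) = (6 + V)*(2*U) = 2*U*(6 + V))
y(Z, q) = -6 - 15*q (y(Z, q) = -6 + 3*(-5*q + 0) = -6 + 3*(-5*q) = -6 - 15*q)
u(-24)*y(4, S(-3, v(3))) = 19*(-6 - 30*5*(6 - 3)) = 19*(-6 - 30*5*3) = 19*(-6 - 15*30) = 19*(-6 - 450) = 19*(-456) = -8664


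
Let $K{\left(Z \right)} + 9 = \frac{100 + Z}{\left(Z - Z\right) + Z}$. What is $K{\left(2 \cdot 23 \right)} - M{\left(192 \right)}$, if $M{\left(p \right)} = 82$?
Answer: $- \frac{2020}{23} \approx -87.826$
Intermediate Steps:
$K{\left(Z \right)} = -9 + \frac{100 + Z}{Z}$ ($K{\left(Z \right)} = -9 + \frac{100 + Z}{\left(Z - Z\right) + Z} = -9 + \frac{100 + Z}{0 + Z} = -9 + \frac{100 + Z}{Z}$)
$K{\left(2 \cdot 23 \right)} - M{\left(192 \right)} = \left(-8 + \frac{100}{2 \cdot 23}\right) - 82 = \left(-8 + \frac{100}{46}\right) - 82 = \left(-8 + 100 \cdot \frac{1}{46}\right) - 82 = \left(-8 + \frac{50}{23}\right) - 82 = - \frac{134}{23} - 82 = - \frac{2020}{23}$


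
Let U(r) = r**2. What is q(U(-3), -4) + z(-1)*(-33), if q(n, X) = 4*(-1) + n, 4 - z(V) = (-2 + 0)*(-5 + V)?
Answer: 269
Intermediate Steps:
z(V) = -6 + 2*V (z(V) = 4 - (-2 + 0)*(-5 + V) = 4 - (-2)*(-5 + V) = 4 - (10 - 2*V) = 4 + (-10 + 2*V) = -6 + 2*V)
q(n, X) = -4 + n
q(U(-3), -4) + z(-1)*(-33) = (-4 + (-3)**2) + (-6 + 2*(-1))*(-33) = (-4 + 9) + (-6 - 2)*(-33) = 5 - 8*(-33) = 5 + 264 = 269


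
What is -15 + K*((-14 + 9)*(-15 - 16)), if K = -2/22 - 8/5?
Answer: -3048/11 ≈ -277.09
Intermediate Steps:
K = -93/55 (K = -2*1/22 - 8*⅕ = -1/11 - 8/5 = -93/55 ≈ -1.6909)
-15 + K*((-14 + 9)*(-15 - 16)) = -15 - 93*(-14 + 9)*(-15 - 16)/55 = -15 - (-93)*(-31)/11 = -15 - 93/55*155 = -15 - 2883/11 = -3048/11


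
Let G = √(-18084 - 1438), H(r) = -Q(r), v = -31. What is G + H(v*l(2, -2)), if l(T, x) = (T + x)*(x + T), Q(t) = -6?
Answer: 6 + I*√19522 ≈ 6.0 + 139.72*I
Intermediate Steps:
l(T, x) = (T + x)² (l(T, x) = (T + x)*(T + x) = (T + x)²)
H(r) = 6 (H(r) = -1*(-6) = 6)
G = I*√19522 (G = √(-19522) = I*√19522 ≈ 139.72*I)
G + H(v*l(2, -2)) = I*√19522 + 6 = 6 + I*√19522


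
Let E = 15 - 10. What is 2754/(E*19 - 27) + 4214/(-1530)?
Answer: 57751/1530 ≈ 37.746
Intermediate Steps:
E = 5
2754/(E*19 - 27) + 4214/(-1530) = 2754/(5*19 - 27) + 4214/(-1530) = 2754/(95 - 27) + 4214*(-1/1530) = 2754/68 - 2107/765 = 2754*(1/68) - 2107/765 = 81/2 - 2107/765 = 57751/1530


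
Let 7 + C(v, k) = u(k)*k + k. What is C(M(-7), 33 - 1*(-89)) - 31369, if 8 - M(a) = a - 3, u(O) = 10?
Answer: -30034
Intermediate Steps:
M(a) = 11 - a (M(a) = 8 - (a - 3) = 8 - (-3 + a) = 8 + (3 - a) = 11 - a)
C(v, k) = -7 + 11*k (C(v, k) = -7 + (10*k + k) = -7 + 11*k)
C(M(-7), 33 - 1*(-89)) - 31369 = (-7 + 11*(33 - 1*(-89))) - 31369 = (-7 + 11*(33 + 89)) - 31369 = (-7 + 11*122) - 31369 = (-7 + 1342) - 31369 = 1335 - 31369 = -30034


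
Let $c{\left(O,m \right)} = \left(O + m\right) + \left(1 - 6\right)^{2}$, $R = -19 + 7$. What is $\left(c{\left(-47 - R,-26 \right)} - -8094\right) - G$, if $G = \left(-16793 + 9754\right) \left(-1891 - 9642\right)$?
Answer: $-81172729$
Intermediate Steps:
$R = -12$
$G = 81180787$ ($G = \left(-7039\right) \left(-11533\right) = 81180787$)
$c{\left(O,m \right)} = 25 + O + m$ ($c{\left(O,m \right)} = \left(O + m\right) + \left(-5\right)^{2} = \left(O + m\right) + 25 = 25 + O + m$)
$\left(c{\left(-47 - R,-26 \right)} - -8094\right) - G = \left(\left(25 - 35 - 26\right) - -8094\right) - 81180787 = \left(\left(25 + \left(-47 + 12\right) - 26\right) + 8094\right) - 81180787 = \left(\left(25 - 35 - 26\right) + 8094\right) - 81180787 = \left(-36 + 8094\right) - 81180787 = 8058 - 81180787 = -81172729$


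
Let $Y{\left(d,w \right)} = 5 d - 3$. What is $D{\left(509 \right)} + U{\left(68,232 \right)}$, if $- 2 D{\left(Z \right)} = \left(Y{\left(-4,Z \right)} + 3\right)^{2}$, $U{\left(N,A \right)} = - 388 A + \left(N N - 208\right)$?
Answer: $-85800$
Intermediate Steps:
$Y{\left(d,w \right)} = -3 + 5 d$
$U{\left(N,A \right)} = -208 + N^{2} - 388 A$ ($U{\left(N,A \right)} = - 388 A + \left(N^{2} - 208\right) = - 388 A + \left(-208 + N^{2}\right) = -208 + N^{2} - 388 A$)
$D{\left(Z \right)} = -200$ ($D{\left(Z \right)} = - \frac{\left(\left(-3 + 5 \left(-4\right)\right) + 3\right)^{2}}{2} = - \frac{\left(\left(-3 - 20\right) + 3\right)^{2}}{2} = - \frac{\left(-23 + 3\right)^{2}}{2} = - \frac{\left(-20\right)^{2}}{2} = \left(- \frac{1}{2}\right) 400 = -200$)
$D{\left(509 \right)} + U{\left(68,232 \right)} = -200 - \left(90224 - 4624\right) = -200 - 85600 = -85800$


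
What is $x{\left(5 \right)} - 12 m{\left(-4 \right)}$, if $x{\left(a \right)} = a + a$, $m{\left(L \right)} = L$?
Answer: $58$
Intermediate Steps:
$x{\left(a \right)} = 2 a$
$x{\left(5 \right)} - 12 m{\left(-4 \right)} = 2 \cdot 5 - -48 = 10 + 48 = 58$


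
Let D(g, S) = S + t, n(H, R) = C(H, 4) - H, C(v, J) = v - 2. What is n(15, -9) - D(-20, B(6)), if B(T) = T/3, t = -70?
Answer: 66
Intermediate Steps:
C(v, J) = -2 + v
n(H, R) = -2 (n(H, R) = (-2 + H) - H = -2)
B(T) = T/3 (B(T) = T*(⅓) = T/3)
D(g, S) = -70 + S (D(g, S) = S - 70 = -70 + S)
n(15, -9) - D(-20, B(6)) = -2 - (-70 + (⅓)*6) = -2 - (-70 + 2) = -2 - 1*(-68) = -2 + 68 = 66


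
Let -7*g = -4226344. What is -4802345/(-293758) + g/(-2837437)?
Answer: 94142937367603/5834638727722 ≈ 16.135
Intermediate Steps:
g = 4226344/7 (g = -1/7*(-4226344) = 4226344/7 ≈ 6.0376e+5)
-4802345/(-293758) + g/(-2837437) = -4802345/(-293758) + (4226344/7)/(-2837437) = -4802345*(-1/293758) + (4226344/7)*(-1/2837437) = 4802345/293758 - 4226344/19862059 = 94142937367603/5834638727722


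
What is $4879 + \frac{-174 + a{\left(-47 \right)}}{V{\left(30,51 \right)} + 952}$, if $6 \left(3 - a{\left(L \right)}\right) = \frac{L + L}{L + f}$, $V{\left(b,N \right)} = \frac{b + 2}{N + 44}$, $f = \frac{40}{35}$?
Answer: $\frac{212532467977}{43562268} \approx 4878.8$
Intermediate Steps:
$f = \frac{8}{7}$ ($f = 40 \cdot \frac{1}{35} = \frac{8}{7} \approx 1.1429$)
$V{\left(b,N \right)} = \frac{2 + b}{44 + N}$
$a{\left(L \right)} = 3 - \frac{L}{3 \left(\frac{8}{7} + L\right)}$ ($a{\left(L \right)} = 3 - \frac{\left(L + L\right) \frac{1}{L + \frac{8}{7}}}{6} = 3 - \frac{2 L \frac{1}{\frac{8}{7} + L}}{6} = 3 - \frac{L}{3 \left(\frac{8}{7} + L\right)}$)
$4879 + \frac{-174 + a{\left(-47 \right)}}{V{\left(30,51 \right)} + 952} = 4879 + \frac{-174 + \frac{8 \left(9 + 7 \left(-47\right)\right)}{3 \left(8 + 7 \left(-47\right)\right)}}{\frac{2 + 30}{44 + 51} + 952} = 4879 + \frac{-174 + \frac{8 \left(9 - 329\right)}{3 \left(8 - 329\right)}}{\frac{1}{95} \cdot 32 + 952} = 4879 + \frac{-174 + \frac{8}{3} \frac{1}{-321} \left(-320\right)}{\frac{1}{95} \cdot 32 + 952} = 4879 + \frac{-174 + \frac{8}{3} \left(- \frac{1}{321}\right) \left(-320\right)}{\frac{32}{95} + 952} = 4879 + \frac{-174 + \frac{2560}{963}}{\frac{90472}{95}} = 4879 - \frac{7837595}{43562268} = \frac{212532467977}{43562268}$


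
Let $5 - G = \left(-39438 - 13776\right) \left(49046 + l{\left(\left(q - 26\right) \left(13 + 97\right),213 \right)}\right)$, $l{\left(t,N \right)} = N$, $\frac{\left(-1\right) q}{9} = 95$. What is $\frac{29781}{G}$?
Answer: $\frac{29781}{2621268431} \approx 1.1361 \cdot 10^{-5}$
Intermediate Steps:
$q = -855$ ($q = \left(-9\right) 95 = -855$)
$G = 2621268431$ ($G = 5 - \left(-39438 - 13776\right) \left(49046 + 213\right) = 5 - \left(-53214\right) 49259 = 5 - -2621268426 = 5 + 2621268426 = 2621268431$)
$\frac{29781}{G} = \frac{29781}{2621268431}$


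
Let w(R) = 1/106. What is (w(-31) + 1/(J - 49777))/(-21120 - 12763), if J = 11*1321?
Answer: -8785/31647365777 ≈ -2.7759e-7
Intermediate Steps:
J = 14531
w(R) = 1/106
(w(-31) + 1/(J - 49777))/(-21120 - 12763) = (1/106 + 1/(14531 - 49777))/(-21120 - 12763) = (1/106 + 1/(-35246))/(-33883) = (1/106 - 1/35246)*(-1/33883) = (8785/934019)*(-1/33883) = -8785/31647365777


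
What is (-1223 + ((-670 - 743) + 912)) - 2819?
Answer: -4543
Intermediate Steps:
(-1223 + ((-670 - 743) + 912)) - 2819 = (-1223 + (-1413 + 912)) - 2819 = (-1223 - 501) - 2819 = -1724 - 2819 = -4543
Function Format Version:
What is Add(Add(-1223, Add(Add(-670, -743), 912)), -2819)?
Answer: -4543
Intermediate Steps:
Add(Add(-1223, Add(Add(-670, -743), 912)), -2819) = Add(Add(-1223, Add(-1413, 912)), -2819) = Add(Add(-1223, -501), -2819) = Add(-1724, -2819) = -4543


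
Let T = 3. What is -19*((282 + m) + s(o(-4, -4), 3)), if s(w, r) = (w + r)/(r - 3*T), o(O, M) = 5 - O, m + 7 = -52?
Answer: -4199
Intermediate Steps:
m = -59 (m = -7 - 52 = -59)
s(w, r) = (r + w)/(-9 + r) (s(w, r) = (w + r)/(r - 3*3) = (r + w)/(r - 9) = (r + w)/(-9 + r))
-19*((282 + m) + s(o(-4, -4), 3)) = -19*((282 - 59) + (3 + (5 - 1*(-4)))/(-9 + 3)) = -19*(223 + (3 + (5 + 4))/(-6)) = -19*(223 - (3 + 9)/6) = -19*(223 - ⅙*12) = -19*(223 - 2) = -19*221 = -4199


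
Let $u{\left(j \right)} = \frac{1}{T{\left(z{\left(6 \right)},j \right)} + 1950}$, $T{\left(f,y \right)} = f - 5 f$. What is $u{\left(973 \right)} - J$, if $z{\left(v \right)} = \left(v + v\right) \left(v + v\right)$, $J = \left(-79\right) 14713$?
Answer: $\frac{1597037299}{1374} \approx 1.1623 \cdot 10^{6}$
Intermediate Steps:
$J = -1162327$
$z{\left(v \right)} = 4 v^{2}$ ($z{\left(v \right)} = 2 v 2 v = 4 v^{2}$)
$T{\left(f,y \right)} = - 4 f$
$u{\left(j \right)} = \frac{1}{1374}$ ($u{\left(j \right)} = \frac{1}{- 4 \cdot 4 \cdot 6^{2} + 1950} = \frac{1}{- 4 \cdot 4 \cdot 36 + 1950} = \frac{1}{\left(-4\right) 144 + 1950} = \frac{1}{-576 + 1950} = \frac{1}{1374}$)
$u{\left(973 \right)} - J = \frac{1}{1374} - -1162327 = \frac{1}{1374} + 1162327 = \frac{1597037299}{1374}$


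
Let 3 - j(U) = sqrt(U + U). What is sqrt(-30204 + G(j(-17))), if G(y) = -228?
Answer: 4*I*sqrt(1902) ≈ 174.45*I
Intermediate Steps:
j(U) = 3 - sqrt(2)*sqrt(U) (j(U) = 3 - sqrt(U + U) = 3 - sqrt(2*U) = 3 - sqrt(2)*sqrt(U))
sqrt(-30204 + G(j(-17))) = sqrt(-30204 - 228) = sqrt(-30432) = 4*I*sqrt(1902)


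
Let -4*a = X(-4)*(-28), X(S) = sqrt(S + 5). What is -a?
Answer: -7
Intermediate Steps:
X(S) = sqrt(5 + S)
a = 7 (a = -sqrt(5 - 4)*(-28)/4 = -sqrt(1)*(-28)/4 = -(-28)/4 = -1/4*(-28) = 7)
-a = -1*7 = -7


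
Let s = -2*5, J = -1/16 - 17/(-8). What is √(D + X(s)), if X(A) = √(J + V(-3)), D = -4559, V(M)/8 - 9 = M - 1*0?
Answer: √(-18236 + 3*√89)/2 ≈ 67.468*I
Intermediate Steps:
J = 33/16 (J = -1*1/16 - 17*(-⅛) = -1/16 + 17/8 = 33/16 ≈ 2.0625)
V(M) = 72 + 8*M (V(M) = 72 + 8*(M - 1*0) = 72 + 8*(M + 0) = 72 + 8*M)
s = -10
X(A) = 3*√89/4 (X(A) = √(33/16 + (72 + 8*(-3))) = √(33/16 + (72 - 24)) = √(33/16 + 48) = √(801/16) = 3*√89/4)
√(D + X(s)) = √(-4559 + 3*√89/4)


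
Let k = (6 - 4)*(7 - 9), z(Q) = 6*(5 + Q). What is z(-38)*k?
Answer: 792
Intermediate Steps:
z(Q) = 30 + 6*Q
k = -4 (k = 2*(-2) = -4)
z(-38)*k = (30 + 6*(-38))*(-4) = (30 - 228)*(-4) = -198*(-4) = 792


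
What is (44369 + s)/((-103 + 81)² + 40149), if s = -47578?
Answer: -3209/40633 ≈ -0.078975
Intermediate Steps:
(44369 + s)/((-103 + 81)² + 40149) = (44369 - 47578)/((-103 + 81)² + 40149) = -3209/((-22)² + 40149) = -3209/(484 + 40149) = -3209/40633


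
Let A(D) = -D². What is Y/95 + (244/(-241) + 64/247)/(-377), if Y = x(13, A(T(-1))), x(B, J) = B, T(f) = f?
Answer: 15579053/112208395 ≈ 0.13884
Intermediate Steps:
Y = 13
Y/95 + (244/(-241) + 64/247)/(-377) = 13/95 + (244/(-241) + 64/247)/(-377) = 13*(1/95) + (244*(-1/241) + 64*(1/247))*(-1/377) = 13/95 + (-244/241 + 64/247)*(-1/377) = 13/95 - 44844/59527*(-1/377) = 13/95 + 44844/22441679 = 15579053/112208395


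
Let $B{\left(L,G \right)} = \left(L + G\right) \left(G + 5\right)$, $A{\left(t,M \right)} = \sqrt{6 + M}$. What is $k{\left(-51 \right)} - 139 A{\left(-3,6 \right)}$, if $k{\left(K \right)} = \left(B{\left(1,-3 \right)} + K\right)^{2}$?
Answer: $3025 - 278 \sqrt{3} \approx 2543.5$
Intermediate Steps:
$B{\left(L,G \right)} = \left(5 + G\right) \left(G + L\right)$ ($B{\left(L,G \right)} = \left(G + L\right) \left(5 + G\right) = \left(5 + G\right) \left(G + L\right)$)
$k{\left(K \right)} = \left(-4 + K\right)^{2}$ ($k{\left(K \right)} = \left(\left(\left(-3\right)^{2} + 5 \left(-3\right) + 5 \cdot 1 - 3\right) + K\right)^{2} = \left(\left(9 - 15 + 5 - 3\right) + K\right)^{2} = \left(-4 + K\right)^{2}$)
$k{\left(-51 \right)} - 139 A{\left(-3,6 \right)} = \left(-4 - 51\right)^{2} - 139 \sqrt{6 + 6} = \left(-55\right)^{2} - 139 \sqrt{12} = 3025 - 139 \cdot 2 \sqrt{3} = 3025 - 278 \sqrt{3}$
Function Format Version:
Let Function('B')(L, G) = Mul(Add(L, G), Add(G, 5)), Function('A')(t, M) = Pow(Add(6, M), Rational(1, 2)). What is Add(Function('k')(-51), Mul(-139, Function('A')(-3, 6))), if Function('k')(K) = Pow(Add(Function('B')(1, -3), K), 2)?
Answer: Add(3025, Mul(-278, Pow(3, Rational(1, 2)))) ≈ 2543.5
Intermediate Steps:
Function('B')(L, G) = Mul(Add(5, G), Add(G, L)) (Function('B')(L, G) = Mul(Add(G, L), Add(5, G)) = Mul(Add(5, G), Add(G, L)))
Function('k')(K) = Pow(Add(-4, K), 2) (Function('k')(K) = Pow(Add(Add(Pow(-3, 2), Mul(5, -3), Mul(5, 1), Mul(-3, 1)), K), 2) = Pow(Add(Add(9, -15, 5, -3), K), 2) = Pow(Add(-4, K), 2))
Add(Function('k')(-51), Mul(-139, Function('A')(-3, 6))) = Add(Pow(Add(-4, -51), 2), Mul(-139, Pow(Add(6, 6), Rational(1, 2)))) = Add(Pow(-55, 2), Mul(-139, Pow(12, Rational(1, 2)))) = Add(3025, Mul(-139, Mul(2, Pow(3, Rational(1, 2))))) = Add(3025, Mul(-278, Pow(3, Rational(1, 2))))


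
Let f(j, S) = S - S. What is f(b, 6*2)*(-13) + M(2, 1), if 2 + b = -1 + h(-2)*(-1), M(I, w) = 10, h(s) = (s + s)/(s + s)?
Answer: 10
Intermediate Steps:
h(s) = 1 (h(s) = (2*s)/((2*s)) = (2*s)*(1/(2*s)) = 1)
b = -4 (b = -2 + (-1 + 1*(-1)) = -2 + (-1 - 1) = -2 - 2 = -4)
f(j, S) = 0
f(b, 6*2)*(-13) + M(2, 1) = 0*(-13) + 10 = 0 + 10 = 10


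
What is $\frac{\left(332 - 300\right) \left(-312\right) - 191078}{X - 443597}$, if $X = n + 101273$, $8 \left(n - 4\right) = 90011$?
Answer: $\frac{1608496}{2648549} \approx 0.60731$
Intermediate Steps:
$n = \frac{90043}{8}$ ($n = 4 + \frac{1}{8} \cdot 90011 = 4 + \frac{90011}{8} = \frac{90043}{8} \approx 11255.0$)
$X = \frac{900227}{8}$ ($X = \frac{90043}{8} + 101273 = \frac{900227}{8} \approx 1.1253 \cdot 10^{5}$)
$\frac{\left(332 - 300\right) \left(-312\right) - 191078}{X - 443597} = \frac{\left(332 - 300\right) \left(-312\right) - 191078}{\frac{900227}{8} - 443597} = \frac{32 \left(-312\right) - 191078}{- \frac{2648549}{8}} = \left(-9984 - 191078\right) \left(- \frac{8}{2648549}\right) = \left(-201062\right) \left(- \frac{8}{2648549}\right) = \frac{1608496}{2648549}$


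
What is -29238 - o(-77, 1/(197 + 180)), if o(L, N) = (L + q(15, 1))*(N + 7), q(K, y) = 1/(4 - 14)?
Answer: -10819182/377 ≈ -28698.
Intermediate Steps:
q(K, y) = -1/10 (q(K, y) = 1/(-10) = -1/10)
o(L, N) = (7 + N)*(-1/10 + L) (o(L, N) = (L - 1/10)*(N + 7) = (-1/10 + L)*(7 + N) = (7 + N)*(-1/10 + L))
-29238 - o(-77, 1/(197 + 180)) = -29238 - (-7/10 + 7*(-77) - 1/(10*(197 + 180)) - 77/(197 + 180)) = -29238 - (-7/10 - 539 - 1/10/377 - 77/377) = -29238 - (-7/10 - 539 - 1/10*1/377 - 77*1/377) = -29238 - (-7/10 - 539 - 1/3770 - 77/377) = -29238 - 1*(-203544/377) = -29238 + 203544/377 = -10819182/377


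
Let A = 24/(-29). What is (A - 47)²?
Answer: 1923769/841 ≈ 2287.5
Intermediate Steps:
A = -24/29 (A = 24*(-1/29) = -24/29 ≈ -0.82759)
(A - 47)² = (-24/29 - 47)² = (-1387/29)² = 1923769/841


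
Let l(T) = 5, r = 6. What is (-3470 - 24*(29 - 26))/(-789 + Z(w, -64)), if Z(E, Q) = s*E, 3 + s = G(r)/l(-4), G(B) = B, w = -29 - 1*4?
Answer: 8855/1824 ≈ 4.8547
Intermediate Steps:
w = -33 (w = -29 - 4 = -33)
s = -9/5 (s = -3 + 6/5 = -9/5 ≈ -1.8000)
Z(E, Q) = -9*E/5
(-3470 - 24*(29 - 26))/(-789 + Z(w, -64)) = (-3470 - 24*(29 - 26))/(-789 - 9/5*(-33)) = (-3470 - 24*3)/(-789 + 297/5) = (-3470 - 72)/(-3648/5) = -3542*(-5/3648) = 8855/1824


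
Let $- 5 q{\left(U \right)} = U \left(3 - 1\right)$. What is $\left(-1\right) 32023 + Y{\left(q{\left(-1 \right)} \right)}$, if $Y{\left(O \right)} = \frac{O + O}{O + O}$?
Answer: $-32022$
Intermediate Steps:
$q{\left(U \right)} = - \frac{2 U}{5}$ ($q{\left(U \right)} = - \frac{U \left(3 - 1\right)}{5} = - \frac{U 2}{5} = - \frac{2 U}{5}$)
$Y{\left(O \right)} = 1$ ($Y{\left(O \right)} = \frac{2 O}{2 O} = 2 O \frac{1}{2 O} = 1$)
$\left(-1\right) 32023 + Y{\left(q{\left(-1 \right)} \right)} = \left(-1\right) 32023 + 1 = -32023 + 1 = -32022$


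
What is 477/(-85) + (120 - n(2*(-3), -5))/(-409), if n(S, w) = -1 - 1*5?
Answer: -205803/34765 ≈ -5.9198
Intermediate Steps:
n(S, w) = -6 (n(S, w) = -1 - 5 = -6)
477/(-85) + (120 - n(2*(-3), -5))/(-409) = 477/(-85) + (120 - 1*(-6))/(-409) = 477*(-1/85) + (120 + 6)*(-1/409) = -477/85 + 126*(-1/409) = -477/85 - 126/409 = -205803/34765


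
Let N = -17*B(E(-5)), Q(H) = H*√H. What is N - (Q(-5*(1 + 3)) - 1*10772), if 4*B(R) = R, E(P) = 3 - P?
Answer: 10738 + 40*I*√5 ≈ 10738.0 + 89.443*I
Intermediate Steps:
B(R) = R/4
Q(H) = H^(3/2)
N = -34 (N = -17*(3 - 1*(-5))/4 = -17*(3 + 5)/4 = -17*8/4 = -17*2 = -34)
N - (Q(-5*(1 + 3)) - 1*10772) = -34 - ((-5*(1 + 3))^(3/2) - 1*10772) = -34 - ((-5*4)^(3/2) - 10772) = -34 - ((-20)^(3/2) - 10772) = -34 - (-40*I*√5 - 10772) = -34 - (-10772 - 40*I*√5) = -34 + (10772 + 40*I*√5) = 10738 + 40*I*√5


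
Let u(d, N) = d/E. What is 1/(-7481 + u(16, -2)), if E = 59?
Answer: -59/441363 ≈ -0.00013368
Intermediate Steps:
u(d, N) = d/59
1/(-7481 + u(16, -2)) = 1/(-7481 + (1/59)*16) = 1/(-7481 + 16/59) = 1/(-441363/59) = -59/441363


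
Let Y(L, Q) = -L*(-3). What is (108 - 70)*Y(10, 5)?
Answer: 1140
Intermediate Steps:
Y(L, Q) = 3*L
(108 - 70)*Y(10, 5) = (108 - 70)*(3*10) = 38*30 = 1140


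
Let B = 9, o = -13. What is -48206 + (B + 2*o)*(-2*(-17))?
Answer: -48784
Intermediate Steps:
-48206 + (B + 2*o)*(-2*(-17)) = -48206 + (9 + 2*(-13))*(-2*(-17)) = -48206 + (9 - 26)*34 = -48206 - 17*34 = -48206 - 578 = -48784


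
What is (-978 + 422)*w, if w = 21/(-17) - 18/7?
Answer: 251868/119 ≈ 2116.5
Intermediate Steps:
w = -453/119 (w = 21*(-1/17) - 18*1/7 = -21/17 - 18/7 = -453/119 ≈ -3.8067)
(-978 + 422)*w = (-978 + 422)*(-453/119) = -556*(-453/119) = 251868/119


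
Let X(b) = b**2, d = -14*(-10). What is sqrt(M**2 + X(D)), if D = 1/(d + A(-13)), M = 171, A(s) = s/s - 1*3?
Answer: sqrt(556865605)/138 ≈ 171.00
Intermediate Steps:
A(s) = -2 (A(s) = 1 - 3 = -2)
d = 140
D = 1/138 (D = 1/(140 - 2) = 1/138 ≈ 0.0072464)
sqrt(M**2 + X(D)) = sqrt(171**2 + (1/138)**2) = sqrt(29241 + 1/19044) = sqrt(556865605/19044) = sqrt(556865605)/138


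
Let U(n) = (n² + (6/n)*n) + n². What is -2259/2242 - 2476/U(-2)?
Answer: -2791409/15694 ≈ -177.86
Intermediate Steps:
U(n) = 6 + 2*n² (U(n) = (n² + 6) + n² = (6 + n²) + n² = 6 + 2*n²)
-2259/2242 - 2476/U(-2) = -2259/2242 - 2476/(6 + 2*(-2)²) = -2259*1/2242 - 2476/(6 + 2*4) = -2259/2242 - 2476/(6 + 8) = -2259/2242 - 2476/14 = -2259/2242 - 2476*1/14 = -2259/2242 - 1238/7 = -2791409/15694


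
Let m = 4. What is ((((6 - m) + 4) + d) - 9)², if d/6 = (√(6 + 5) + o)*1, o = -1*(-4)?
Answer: 837 + 252*√11 ≈ 1672.8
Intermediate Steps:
o = 4
d = 24 + 6*√11 (d = 6*((√(6 + 5) + 4)*1) = 6*((√11 + 4)*1) = 6*((4 + √11)*1) = 6*(4 + √11) = 24 + 6*√11 ≈ 43.900)
((((6 - m) + 4) + d) - 9)² = ((((6 - 1*4) + 4) + (24 + 6*√11)) - 9)² = ((((6 - 4) + 4) + (24 + 6*√11)) - 9)² = (((2 + 4) + (24 + 6*√11)) - 9)² = ((6 + (24 + 6*√11)) - 9)² = ((30 + 6*√11) - 9)² = (21 + 6*√11)²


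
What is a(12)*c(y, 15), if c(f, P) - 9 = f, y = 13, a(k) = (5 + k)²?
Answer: 6358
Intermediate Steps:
c(f, P) = 9 + f
a(12)*c(y, 15) = (5 + 12)²*(9 + 13) = 17²*22 = 289*22 = 6358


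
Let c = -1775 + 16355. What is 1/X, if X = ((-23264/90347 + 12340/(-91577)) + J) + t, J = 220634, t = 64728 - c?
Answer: 8273707219/2240367742845950 ≈ 3.6930e-6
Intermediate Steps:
c = 14580
t = 50148 (t = 64728 - 1*14580 = 64728 - 14580 = 50148)
X = 2240367742845950/8273707219 (X = ((-23264/90347 + 12340/(-91577)) + 220634) + 50148 = ((-23264*1/90347 + 12340*(-1/91577)) + 220634) + 50148 = ((-23264/90347 - 12340/91577) + 220634) + 50148 = (-3245329308/8273707219 + 220634) + 50148 = 1825457873227538/8273707219 + 50148 = 2240367742845950/8273707219 ≈ 2.7078e+5)
1/X = 1/(2240367742845950/8273707219) = 8273707219/2240367742845950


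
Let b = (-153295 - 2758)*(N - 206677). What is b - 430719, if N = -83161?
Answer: 45229658695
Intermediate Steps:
b = 45230089414 (b = (-153295 - 2758)*(-83161 - 206677) = -156053*(-289838) = 45230089414)
b - 430719 = 45230089414 - 430719 = 45229658695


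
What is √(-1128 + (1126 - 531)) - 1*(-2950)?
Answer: 2950 + I*√533 ≈ 2950.0 + 23.087*I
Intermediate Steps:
√(-1128 + (1126 - 531)) - 1*(-2950) = √(-1128 + 595) + 2950 = √(-533) + 2950 = I*√533 + 2950 = 2950 + I*√533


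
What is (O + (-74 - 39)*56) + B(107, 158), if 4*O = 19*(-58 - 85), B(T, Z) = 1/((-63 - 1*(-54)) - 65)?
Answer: -1037075/148 ≈ -7007.3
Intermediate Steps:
B(T, Z) = -1/74 (B(T, Z) = 1/((-63 + 54) - 65) = 1/(-9 - 65) = 1/(-74) = -1/74)
O = -2717/4 (O = (19*(-58 - 85))/4 = (19*(-143))/4 = (¼)*(-2717) = -2717/4 ≈ -679.25)
(O + (-74 - 39)*56) + B(107, 158) = (-2717/4 + (-74 - 39)*56) - 1/74 = (-2717/4 - 113*56) - 1/74 = (-2717/4 - 6328) - 1/74 = -28029/4 - 1/74 = -1037075/148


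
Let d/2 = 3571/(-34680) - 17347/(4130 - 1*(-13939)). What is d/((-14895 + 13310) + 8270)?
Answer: -3895429/12248658100 ≈ -0.00031803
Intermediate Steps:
d = -3895429/1832260 (d = 2*(3571/(-34680) - 17347/(4130 - 1*(-13939))) = 2*(3571*(-1/34680) - 17347/(4130 + 13939)) = 2*(-3571/34680 - 17347/18069) = 2*(-3571/34680 - 17347*1/18069) = 2*(-3571/34680 - 913/951) = 2*(-3895429/3664520) = -3895429/1832260 ≈ -2.1260)
d/((-14895 + 13310) + 8270) = -3895429/(1832260*((-14895 + 13310) + 8270)) = -3895429/(1832260*(-1585 + 8270)) = -3895429/1832260/6685 = -3895429/1832260*1/6685 = -3895429/12248658100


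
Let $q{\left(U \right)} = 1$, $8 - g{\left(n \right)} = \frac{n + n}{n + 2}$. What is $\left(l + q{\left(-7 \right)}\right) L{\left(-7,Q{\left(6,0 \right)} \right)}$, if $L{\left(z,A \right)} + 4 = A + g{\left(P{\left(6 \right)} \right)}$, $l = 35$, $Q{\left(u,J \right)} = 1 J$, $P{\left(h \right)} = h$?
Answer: $90$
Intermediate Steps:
$g{\left(n \right)} = 8 - \frac{2 n}{2 + n}$ ($g{\left(n \right)} = 8 - \frac{n + n}{n + 2} = 8 - \frac{2 n}{2 + n}$)
$Q{\left(u,J \right)} = J$
$L{\left(z,A \right)} = \frac{5}{2} + A$ ($L{\left(z,A \right)} = -4 + \left(A + \frac{2 \left(8 + 3 \cdot 6\right)}{2 + 6}\right) = -4 + \left(A + \frac{2 \left(8 + 18\right)}{8}\right) = -4 + \left(A + 2 \cdot \frac{1}{8} \cdot 26\right) = -4 + \left(A + \frac{13}{2}\right) = -4 + \left(\frac{13}{2} + A\right) = \frac{5}{2} + A$)
$\left(l + q{\left(-7 \right)}\right) L{\left(-7,Q{\left(6,0 \right)} \right)} = \left(35 + 1\right) \left(\frac{5}{2} + 0\right) = 36 \cdot \frac{5}{2} = 90$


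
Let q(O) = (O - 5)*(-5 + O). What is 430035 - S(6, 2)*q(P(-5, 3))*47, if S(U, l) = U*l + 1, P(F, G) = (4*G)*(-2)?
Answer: -83816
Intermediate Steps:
P(F, G) = -8*G
S(U, l) = 1 + U*l
q(O) = (-5 + O)² (q(O) = (-5 + O)*(-5 + O) = (-5 + O)²)
430035 - S(6, 2)*q(P(-5, 3))*47 = 430035 - (1 + 6*2)*(-5 - 8*3)²*47 = 430035 - (1 + 12)*(-5 - 24)²*47 = 430035 - 13*(-29)²*47 = 430035 - 13*841*47 = 430035 - 10933*47 = 430035 - 1*513851 = 430035 - 513851 = -83816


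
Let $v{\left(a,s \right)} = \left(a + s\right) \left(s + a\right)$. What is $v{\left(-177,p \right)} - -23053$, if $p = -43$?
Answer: $71453$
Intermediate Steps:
$v{\left(a,s \right)} = \left(a + s\right)^{2}$ ($v{\left(a,s \right)} = \left(a + s\right) \left(a + s\right) = \left(a + s\right)^{2}$)
$v{\left(-177,p \right)} - -23053 = \left(-177 - 43\right)^{2} - -23053 = \left(-220\right)^{2} + 23053 = 48400 + 23053 = 71453$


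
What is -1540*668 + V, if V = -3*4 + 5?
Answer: -1028727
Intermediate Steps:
V = -7 (V = -12 + 5 = -7)
-1540*668 + V = -1540*668 - 7 = -1028720 - 7 = -1028727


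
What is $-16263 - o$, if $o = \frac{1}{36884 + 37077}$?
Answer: $- \frac{1202827744}{73961} \approx -16263.0$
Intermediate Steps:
$o = \frac{1}{73961} \approx 1.3521 \cdot 10^{-5}$
$-16263 - o = -16263 - \frac{1}{73961} = - \frac{1202827744}{73961}$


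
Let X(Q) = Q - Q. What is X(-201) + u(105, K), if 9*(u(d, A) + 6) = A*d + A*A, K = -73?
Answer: -2390/9 ≈ -265.56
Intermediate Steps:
X(Q) = 0
u(d, A) = -6 + A**2/9 + A*d/9 (u(d, A) = -6 + (A*d + A*A)/9 = -6 + (A*d + A**2)/9 = -6 + (A**2 + A*d)/9 = -6 + (A**2/9 + A*d/9) = -6 + A**2/9 + A*d/9)
X(-201) + u(105, K) = 0 + (-6 + (1/9)*(-73)**2 + (1/9)*(-73)*105) = 0 + (-6 + (1/9)*5329 - 2555/3) = 0 + (-6 + 5329/9 - 2555/3) = 0 - 2390/9 = -2390/9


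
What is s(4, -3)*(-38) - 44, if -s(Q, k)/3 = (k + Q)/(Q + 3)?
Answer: -194/7 ≈ -27.714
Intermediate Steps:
s(Q, k) = -3*(Q + k)/(3 + Q) (s(Q, k) = -3*(k + Q)/(Q + 3) = -3*(Q + k)/(3 + Q))
s(4, -3)*(-38) - 44 = (3*(-1*4 - 1*(-3))/(3 + 4))*(-38) - 44 = (3*(-4 + 3)/7)*(-38) - 44 = (3*(⅐)*(-1))*(-38) - 44 = -3/7*(-38) - 44 = 114/7 - 44 = -194/7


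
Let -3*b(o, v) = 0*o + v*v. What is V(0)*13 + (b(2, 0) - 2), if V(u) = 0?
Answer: -2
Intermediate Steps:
b(o, v) = -v**2/3 (b(o, v) = -(0*o + v*v)/3 = -(0 + v**2)/3 = -v**2/3)
V(0)*13 + (b(2, 0) - 2) = 0*13 + (-1/3*0**2 - 2) = 0 + (-1/3*0 - 2) = 0 + (0 - 2) = 0 - 2 = -2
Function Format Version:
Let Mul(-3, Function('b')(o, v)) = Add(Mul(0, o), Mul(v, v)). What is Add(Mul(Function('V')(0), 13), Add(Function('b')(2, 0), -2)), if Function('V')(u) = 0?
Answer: -2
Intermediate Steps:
Function('b')(o, v) = Mul(Rational(-1, 3), Pow(v, 2)) (Function('b')(o, v) = Mul(Rational(-1, 3), Add(Mul(0, o), Mul(v, v))) = Mul(Rational(-1, 3), Add(0, Pow(v, 2))) = Mul(Rational(-1, 3), Pow(v, 2)))
Add(Mul(Function('V')(0), 13), Add(Function('b')(2, 0), -2)) = Add(Mul(0, 13), Add(Mul(Rational(-1, 3), Pow(0, 2)), -2)) = Add(0, Add(Mul(Rational(-1, 3), 0), -2)) = Add(0, Add(0, -2)) = Add(0, -2) = -2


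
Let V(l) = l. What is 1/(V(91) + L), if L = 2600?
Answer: 1/2691 ≈ 0.00037161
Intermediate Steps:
1/(V(91) + L) = 1/(91 + 2600) = 1/2691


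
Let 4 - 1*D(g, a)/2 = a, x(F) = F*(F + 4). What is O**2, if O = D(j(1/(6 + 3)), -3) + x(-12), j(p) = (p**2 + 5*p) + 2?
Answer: 12100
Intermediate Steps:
j(p) = 2 + p**2 + 5*p
x(F) = F*(4 + F)
D(g, a) = 8 - 2*a
O = 110 (O = (8 - 2*(-3)) - 12*(4 - 12) = (8 + 6) - 12*(-8) = 14 + 96 = 110)
O**2 = 110**2 = 12100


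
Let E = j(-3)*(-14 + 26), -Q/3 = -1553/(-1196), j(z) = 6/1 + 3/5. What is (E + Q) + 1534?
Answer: 9623641/5980 ≈ 1609.3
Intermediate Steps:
j(z) = 33/5 (j(z) = 6*1 + 3*(⅕) = 6 + ⅗ = 33/5)
Q = -4659/1196 (Q = -(-4659)/(-1196) = -(-4659)*(-1)/1196 = -3*1553/1196 = -4659/1196 ≈ -3.8955)
E = 396/5 (E = 33*(-14 + 26)/5 = (33/5)*12 = 396/5 ≈ 79.200)
(E + Q) + 1534 = (396/5 - 4659/1196) + 1534 = 450321/5980 + 1534 = 9623641/5980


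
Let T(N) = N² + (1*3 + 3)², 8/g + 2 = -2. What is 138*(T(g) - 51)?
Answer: -1518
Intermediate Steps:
g = -2 (g = 8/(-2 - 2) = 8/(-4) = 8*(-¼) = -2)
T(N) = 36 + N² (T(N) = N² + (3 + 3)² = N² + 6² = N² + 36 = 36 + N²)
138*(T(g) - 51) = 138*((36 + (-2)²) - 51) = 138*((36 + 4) - 51) = 138*(40 - 51) = 138*(-11) = -1518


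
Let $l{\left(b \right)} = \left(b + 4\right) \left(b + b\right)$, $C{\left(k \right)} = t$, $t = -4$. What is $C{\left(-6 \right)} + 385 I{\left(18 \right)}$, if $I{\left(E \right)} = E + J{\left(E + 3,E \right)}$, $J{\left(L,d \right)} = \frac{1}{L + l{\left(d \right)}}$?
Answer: $\frac{5631223}{813} \approx 6926.5$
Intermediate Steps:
$C{\left(k \right)} = -4$
$l{\left(b \right)} = 2 b \left(4 + b\right)$ ($l{\left(b \right)} = \left(4 + b\right) 2 b = 2 b \left(4 + b\right)$)
$J{\left(L,d \right)} = \frac{1}{L + 2 d \left(4 + d\right)}$
$I{\left(E \right)} = E + \frac{1}{3 + E + 2 E \left(4 + E\right)}$ ($I{\left(E \right)} = E + \frac{1}{\left(E + 3\right) + 2 E \left(4 + E\right)} = E + \frac{1}{\left(3 + E\right) + 2 E \left(4 + E\right)} = E + \frac{1}{3 + E + 2 E \left(4 + E\right)}$)
$C{\left(-6 \right)} + 385 I{\left(18 \right)} = -4 + 385 \left(18 + \frac{1}{3 + 18 + 2 \cdot 18 \left(4 + 18\right)}\right) = -4 + 385 \left(18 + \frac{1}{3 + 18 + 2 \cdot 18 \cdot 22}\right) = -4 + 385 \left(18 + \frac{1}{3 + 18 + 792}\right) = -4 + 385 \left(18 + \frac{1}{813}\right) = -4 + 385 \cdot \frac{14635}{813} = -4 + \frac{5634475}{813} = \frac{5631223}{813}$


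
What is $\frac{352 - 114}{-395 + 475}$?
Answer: $\frac{119}{40} \approx 2.975$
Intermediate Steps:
$\frac{352 - 114}{-395 + 475} = \frac{352 - 114}{80} = 238 \cdot \frac{1}{80} = \frac{119}{40}$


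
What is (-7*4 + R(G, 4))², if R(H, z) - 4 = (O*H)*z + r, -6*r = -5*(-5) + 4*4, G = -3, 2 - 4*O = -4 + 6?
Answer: 34225/36 ≈ 950.69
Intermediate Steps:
O = 0 (O = ½ - (-4 + 6)/4 = ½ - ¼*2 = ½ - ½ = 0)
r = -41/6 (r = -(-5*(-5) + 4*4)/6 = -(25 + 16)/6 = -⅙*41 = -41/6 ≈ -6.8333)
R(H, z) = -17/6 (R(H, z) = 4 + ((0*H)*z - 41/6) = 4 + (0*z - 41/6) = 4 + (0 - 41/6) = 4 - 41/6 = -17/6)
(-7*4 + R(G, 4))² = (-7*4 - 17/6)² = (-28 - 17/6)² = (-185/6)² = 34225/36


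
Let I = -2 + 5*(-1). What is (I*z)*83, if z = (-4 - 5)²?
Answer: -47061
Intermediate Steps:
z = 81 (z = (-9)² = 81)
I = -7 (I = -2 - 5 = -7)
(I*z)*83 = -7*81*83 = -567*83 = -47061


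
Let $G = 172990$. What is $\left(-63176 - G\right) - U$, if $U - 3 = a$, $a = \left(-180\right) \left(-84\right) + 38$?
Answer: $-251327$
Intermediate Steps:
$a = 15158$ ($a = 15120 + 38 = 15158$)
$U = 15161$ ($U = 3 + 15158 = 15161$)
$\left(-63176 - G\right) - U = \left(-63176 - 172990\right) - 15161 = -236166 - 15161 = -251327$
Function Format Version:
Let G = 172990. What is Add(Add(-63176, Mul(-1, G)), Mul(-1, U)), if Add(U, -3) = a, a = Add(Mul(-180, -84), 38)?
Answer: -251327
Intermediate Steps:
a = 15158 (a = Add(15120, 38) = 15158)
U = 15161 (U = Add(3, 15158) = 15161)
Add(Add(-63176, Mul(-1, G)), Mul(-1, U)) = Add(Add(-63176, Mul(-1, 172990)), Mul(-1, 15161)) = Add(Add(-63176, -172990), -15161) = Add(-236166, -15161) = -251327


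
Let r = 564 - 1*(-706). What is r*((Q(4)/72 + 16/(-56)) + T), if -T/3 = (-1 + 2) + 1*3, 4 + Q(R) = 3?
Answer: -3936365/252 ≈ -15621.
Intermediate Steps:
Q(R) = -1 (Q(R) = -4 + 3 = -1)
T = -12 (T = -3*((-1 + 2) + 1*3) = -3*(1 + 3) = -3*4 = -12)
r = 1270 (r = 564 + 706 = 1270)
r*((Q(4)/72 + 16/(-56)) + T) = 1270*((-1/72 + 16/(-56)) - 12) = 1270*((-1*1/72 + 16*(-1/56)) - 12) = 1270*((-1/72 - 2/7) - 12) = 1270*(-151/504 - 12) = 1270*(-6199/504) = -3936365/252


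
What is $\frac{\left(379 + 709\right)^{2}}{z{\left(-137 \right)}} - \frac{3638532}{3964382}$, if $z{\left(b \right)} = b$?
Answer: $- \frac{2346655942546}{271560167} \approx -8641.4$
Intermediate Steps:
$\frac{\left(379 + 709\right)^{2}}{z{\left(-137 \right)}} - \frac{3638532}{3964382} = \frac{\left(379 + 709\right)^{2}}{-137} - \frac{3638532}{3964382} = 1088^{2} \left(- \frac{1}{137}\right) - \frac{1819266}{1982191} = 1183744 \left(- \frac{1}{137}\right) - \frac{1819266}{1982191} = - \frac{1183744}{137} - \frac{1819266}{1982191} = - \frac{2346655942546}{271560167}$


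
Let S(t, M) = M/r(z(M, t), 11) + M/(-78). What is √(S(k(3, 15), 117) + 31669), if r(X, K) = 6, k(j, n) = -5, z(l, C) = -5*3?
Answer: √31687 ≈ 178.01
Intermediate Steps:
z(l, C) = -15
S(t, M) = 2*M/13 (S(t, M) = M/6 + M/(-78) = M*(⅙) + M*(-1/78) = M/6 - M/78 = 2*M/13)
√(S(k(3, 15), 117) + 31669) = √((2/13)*117 + 31669) = √(18 + 31669) = √31687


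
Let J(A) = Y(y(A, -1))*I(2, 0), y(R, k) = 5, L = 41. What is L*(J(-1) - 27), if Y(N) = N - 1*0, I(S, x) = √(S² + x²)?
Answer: -697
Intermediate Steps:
Y(N) = N (Y(N) = N + 0 = N)
J(A) = 10 (J(A) = 5*√(2² + 0²) = 5*√(4 + 0) = 5*√4 = 5*2 = 10)
L*(J(-1) - 27) = 41*(10 - 27) = 41*(-17) = -697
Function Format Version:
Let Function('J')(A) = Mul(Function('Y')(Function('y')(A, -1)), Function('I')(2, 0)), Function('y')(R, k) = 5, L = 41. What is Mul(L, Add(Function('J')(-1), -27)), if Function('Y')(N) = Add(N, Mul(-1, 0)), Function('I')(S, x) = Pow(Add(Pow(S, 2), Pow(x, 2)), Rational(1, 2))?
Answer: -697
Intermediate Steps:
Function('Y')(N) = N (Function('Y')(N) = Add(N, 0) = N)
Function('J')(A) = 10 (Function('J')(A) = Mul(5, Pow(Add(Pow(2, 2), Pow(0, 2)), Rational(1, 2))) = Mul(5, Pow(Add(4, 0), Rational(1, 2))) = Mul(5, Pow(4, Rational(1, 2))) = Mul(5, 2) = 10)
Mul(L, Add(Function('J')(-1), -27)) = Mul(41, Add(10, -27)) = Mul(41, -17) = -697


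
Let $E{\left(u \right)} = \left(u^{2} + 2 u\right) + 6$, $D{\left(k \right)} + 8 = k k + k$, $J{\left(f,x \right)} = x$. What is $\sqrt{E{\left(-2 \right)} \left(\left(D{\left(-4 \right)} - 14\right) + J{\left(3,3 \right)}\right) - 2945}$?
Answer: $i \sqrt{2987} \approx 54.653 i$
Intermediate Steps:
$D{\left(k \right)} = -8 + k + k^{2}$ ($D{\left(k \right)} = -8 + \left(k k + k\right) = -8 + \left(k^{2} + k\right) = -8 + \left(k + k^{2}\right) = -8 + k + k^{2}$)
$E{\left(u \right)} = 6 + u^{2} + 2 u$
$\sqrt{E{\left(-2 \right)} \left(\left(D{\left(-4 \right)} - 14\right) + J{\left(3,3 \right)}\right) - 2945} = \sqrt{\left(6 + \left(-2\right)^{2} + 2 \left(-2\right)\right) \left(\left(\left(-8 - 4 + \left(-4\right)^{2}\right) - 14\right) + 3\right) - 2945} = \sqrt{\left(6 + 4 - 4\right) \left(\left(\left(-8 - 4 + 16\right) - 14\right) + 3\right) - 2945} = \sqrt{6 \left(\left(4 - 14\right) + 3\right) - 2945} = \sqrt{6 \left(-10 + 3\right) - 2945} = \sqrt{6 \left(-7\right) - 2945} = \sqrt{-42 - 2945} = \sqrt{-2987} = i \sqrt{2987}$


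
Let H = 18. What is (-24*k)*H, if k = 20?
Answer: -8640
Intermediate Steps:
(-24*k)*H = -24*20*18 = -480*18 = -8640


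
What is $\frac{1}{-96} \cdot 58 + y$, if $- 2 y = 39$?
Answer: $- \frac{965}{48} \approx -20.104$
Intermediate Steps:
$y = - \frac{39}{2}$ ($y = \left(- \frac{1}{2}\right) 39 = - \frac{39}{2} \approx -19.5$)
$\frac{1}{-96} \cdot 58 + y = \frac{1}{-96} \cdot 58 - \frac{39}{2} = \left(- \frac{1}{96}\right) 58 - \frac{39}{2} = - \frac{29}{48} - \frac{39}{2} = - \frac{965}{48}$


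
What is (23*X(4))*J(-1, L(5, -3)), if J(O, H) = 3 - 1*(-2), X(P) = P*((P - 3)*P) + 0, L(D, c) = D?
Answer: 1840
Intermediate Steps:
X(P) = P²*(-3 + P) (X(P) = P*((-3 + P)*P) + 0 = P*(P*(-3 + P)) + 0 = P²*(-3 + P) + 0 = P²*(-3 + P))
J(O, H) = 5 (J(O, H) = 3 + 2 = 5)
(23*X(4))*J(-1, L(5, -3)) = (23*(4²*(-3 + 4)))*5 = (23*(16*1))*5 = (23*16)*5 = 368*5 = 1840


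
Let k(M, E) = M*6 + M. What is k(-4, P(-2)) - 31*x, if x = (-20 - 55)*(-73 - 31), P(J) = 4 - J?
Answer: -241828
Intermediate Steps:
x = 7800 (x = -75*(-104) = 7800)
k(M, E) = 7*M (k(M, E) = 6*M + M = 7*M)
k(-4, P(-2)) - 31*x = 7*(-4) - 31*7800 = -28 - 241800 = -241828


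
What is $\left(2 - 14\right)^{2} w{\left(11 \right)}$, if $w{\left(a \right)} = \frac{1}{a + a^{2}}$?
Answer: $\frac{12}{11} \approx 1.0909$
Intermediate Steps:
$\left(2 - 14\right)^{2} w{\left(11 \right)} = \left(2 - 14\right)^{2} \frac{1}{11 \left(1 + 11\right)} = \left(-12\right)^{2} \frac{1}{11 \cdot 12} = 144 \cdot \frac{1}{11} \cdot \frac{1}{12} = 144 \cdot \frac{1}{132} = \frac{12}{11}$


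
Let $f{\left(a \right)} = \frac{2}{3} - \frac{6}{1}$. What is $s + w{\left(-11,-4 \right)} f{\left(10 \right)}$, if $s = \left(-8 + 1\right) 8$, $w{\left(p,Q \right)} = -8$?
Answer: $- \frac{40}{3} \approx -13.333$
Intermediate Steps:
$s = -56$ ($s = \left(-7\right) 8 = -56$)
$f{\left(a \right)} = - \frac{16}{3}$ ($f{\left(a \right)} = 2 \cdot \frac{1}{3} - 6 = \frac{2}{3} - 6 = - \frac{16}{3}$)
$s + w{\left(-11,-4 \right)} f{\left(10 \right)} = -56 - - \frac{128}{3} = -56 + \frac{128}{3} = - \frac{40}{3}$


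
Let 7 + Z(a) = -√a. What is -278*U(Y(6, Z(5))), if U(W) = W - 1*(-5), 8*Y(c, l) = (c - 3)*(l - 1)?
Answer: -556 + 417*√5/4 ≈ -322.89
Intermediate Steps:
Z(a) = -7 - √a
Y(c, l) = (-1 + l)*(-3 + c)/8 (Y(c, l) = ((c - 3)*(l - 1))/8 = ((-3 + c)*(-1 + l))/8 = ((-1 + l)*(-3 + c))/8 = (-1 + l)*(-3 + c)/8)
U(W) = 5 + W (U(W) = W + 5 = 5 + W)
-278*U(Y(6, Z(5))) = -278*(5 + (3/8 - 3*(-7 - √5)/8 - ⅛*6 + (⅛)*6*(-7 - √5))) = -278*(5 + (3/8 + (21/8 + 3*√5/8) - ¾ + (-21/4 - 3*√5/4))) = -278*(5 + (-3 - 3*√5/8)) = -278*(2 - 3*√5/8) = -556 + 417*√5/4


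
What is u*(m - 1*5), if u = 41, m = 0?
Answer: -205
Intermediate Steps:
u*(m - 1*5) = 41*(0 - 1*5) = 41*(0 - 5) = 41*(-5) = -205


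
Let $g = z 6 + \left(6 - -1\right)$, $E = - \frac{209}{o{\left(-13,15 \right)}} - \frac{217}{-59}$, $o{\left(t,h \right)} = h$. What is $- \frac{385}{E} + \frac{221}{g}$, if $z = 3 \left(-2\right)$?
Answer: $\frac{7875229}{263204} \approx 29.921$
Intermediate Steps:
$E = - \frac{9076}{885}$ ($E = - \frac{209}{15} - \frac{217}{-59} = \left(-209\right) \frac{1}{15} - - \frac{217}{59} = - \frac{209}{15} + \frac{217}{59} = - \frac{9076}{885} \approx -10.255$)
$z = -6$
$g = -29$ ($g = \left(-6\right) 6 + \left(6 - -1\right) = -36 + \left(6 + 1\right) = -36 + 7 = -29$)
$- \frac{385}{E} + \frac{221}{g} = - \frac{385}{- \frac{9076}{885}} + \frac{221}{-29} = \left(-385\right) \left(- \frac{885}{9076}\right) + 221 \left(- \frac{1}{29}\right) = \frac{340725}{9076} - \frac{221}{29} = \frac{7875229}{263204}$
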